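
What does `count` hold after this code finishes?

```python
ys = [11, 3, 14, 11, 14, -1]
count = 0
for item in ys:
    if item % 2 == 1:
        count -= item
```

-24

item=11: odd, count = 0-11 = -11
item=3: odd, count = (-11)-3 = -14
item=14: not odd
item=11: odd, count = (-14)-11 = -25
item=14: not odd
item=-1: odd, count = (-25)-(-1) = -24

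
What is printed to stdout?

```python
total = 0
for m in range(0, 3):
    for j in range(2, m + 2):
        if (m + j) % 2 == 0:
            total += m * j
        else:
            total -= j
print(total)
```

-1

m=1,j=2: odd sum, total = 0-2 = -2
m=2,j=2: even sum, total = (-2)+4 = 2
m=2,j=3: odd sum, total = 2-3 = -1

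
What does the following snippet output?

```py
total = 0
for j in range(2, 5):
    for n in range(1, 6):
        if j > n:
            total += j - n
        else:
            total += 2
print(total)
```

j=2,n=1: 2>1, total = 0+1 = 1
j=2,n=2: not 2>2, total = 1+2 = 3
j=2,n=3: not 2>3, total = 3+2 = 5
j=2,n=4: not 2>4, total = 5+2 = 7
j=2,n=5: not 2>5, total = 7+2 = 9
j=3,n=1: 3>1, total = 9+2 = 11
j=3,n=2: 3>2, total = 11+1 = 12
j=3,n=3: not 3>3, total = 12+2 = 14
j=3,n=4: not 3>4, total = 14+2 = 16
j=3,n=5: not 3>5, total = 16+2 = 18
j=4,n=1: 4>1, total = 18+3 = 21
j=4,n=2: 4>2, total = 21+2 = 23
j=4,n=3: 4>3, total = 23+1 = 24
j=4,n=4: not 4>4, total = 24+2 = 26
j=4,n=5: not 4>5, total = 26+2 = 28

28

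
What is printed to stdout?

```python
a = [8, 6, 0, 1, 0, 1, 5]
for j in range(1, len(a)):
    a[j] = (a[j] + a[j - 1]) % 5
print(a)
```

j=1: a[1] = (6+8)%5 = 4 → [8, 4, 0, 1, 0, 1, 5]
j=2: a[2] = (0+4)%5 = 4 → [8, 4, 4, 1, 0, 1, 5]
j=3: a[3] = (1+4)%5 = 0 → [8, 4, 4, 0, 0, 1, 5]
j=4: a[4] = (0+0)%5 = 0 → [8, 4, 4, 0, 0, 1, 5]
j=5: a[5] = (1+0)%5 = 1 → [8, 4, 4, 0, 0, 1, 5]
j=6: a[6] = (5+1)%5 = 1 → [8, 4, 4, 0, 0, 1, 1]

[8, 4, 4, 0, 0, 1, 1]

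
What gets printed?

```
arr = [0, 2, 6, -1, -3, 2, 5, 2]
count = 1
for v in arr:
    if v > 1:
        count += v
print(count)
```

18

v=0: not >1
v=2: >1, count = 1+2 = 3
v=6: >1, count = 3+6 = 9
v=-1: not >1
v=-3: not >1
v=2: >1, count = 9+2 = 11
v=5: >1, count = 11+5 = 16
v=2: >1, count = 16+2 = 18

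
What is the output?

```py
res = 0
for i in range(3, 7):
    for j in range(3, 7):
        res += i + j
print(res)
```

144

i=3,j=3: res = 0+6 = 6
i=3,j=4: res = 6+7 = 13
i=3,j=5: res = 13+8 = 21
i=3,j=6: res = 21+9 = 30
i=4,j=3: res = 30+7 = 37
i=4,j=4: res = 37+8 = 45
i=4,j=5: res = 45+9 = 54
i=4,j=6: res = 54+10 = 64
i=5,j=3: res = 64+8 = 72
i=5,j=4: res = 72+9 = 81
i=5,j=5: res = 81+10 = 91
i=5,j=6: res = 91+11 = 102
i=6,j=3: res = 102+9 = 111
i=6,j=4: res = 111+10 = 121
i=6,j=5: res = 121+11 = 132
i=6,j=6: res = 132+12 = 144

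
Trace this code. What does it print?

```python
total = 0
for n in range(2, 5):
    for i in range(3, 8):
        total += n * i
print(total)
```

225

n=2,i=3: total = 0+6 = 6
n=2,i=4: total = 6+8 = 14
n=2,i=5: total = 14+10 = 24
n=2,i=6: total = 24+12 = 36
n=2,i=7: total = 36+14 = 50
n=3,i=3: total = 50+9 = 59
n=3,i=4: total = 59+12 = 71
n=3,i=5: total = 71+15 = 86
n=3,i=6: total = 86+18 = 104
n=3,i=7: total = 104+21 = 125
n=4,i=3: total = 125+12 = 137
n=4,i=4: total = 137+16 = 153
n=4,i=5: total = 153+20 = 173
n=4,i=6: total = 173+24 = 197
n=4,i=7: total = 197+28 = 225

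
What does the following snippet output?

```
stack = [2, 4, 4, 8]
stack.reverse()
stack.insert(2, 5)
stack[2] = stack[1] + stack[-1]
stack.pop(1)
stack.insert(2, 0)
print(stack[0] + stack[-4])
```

14

reverse → [8, 4, 4, 2]
insert 5 at 2 → [8, 4, 5, 4, 2]
stack[2] = stack[1]+stack[-1] = 4+2 = 6 → [8, 4, 6, 4, 2]
pop(1) removes 4 → [8, 6, 4, 2]
insert 0 at 2 → [8, 6, 0, 4, 2]
stack[0]+stack[-4] = 8+6 = 14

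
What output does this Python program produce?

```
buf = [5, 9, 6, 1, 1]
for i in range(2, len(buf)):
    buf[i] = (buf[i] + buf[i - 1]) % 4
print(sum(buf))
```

18

i=2: buf[2] = (6+9)%4 = 3 → [5, 9, 3, 1, 1]
i=3: buf[3] = (1+3)%4 = 0 → [5, 9, 3, 0, 1]
i=4: buf[4] = (1+0)%4 = 1 → [5, 9, 3, 0, 1]
sum = 18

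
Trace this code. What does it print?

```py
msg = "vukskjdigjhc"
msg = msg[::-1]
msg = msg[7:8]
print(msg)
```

k

reverse → 'chjgidjkskuv'
slice [7:8] → 'k'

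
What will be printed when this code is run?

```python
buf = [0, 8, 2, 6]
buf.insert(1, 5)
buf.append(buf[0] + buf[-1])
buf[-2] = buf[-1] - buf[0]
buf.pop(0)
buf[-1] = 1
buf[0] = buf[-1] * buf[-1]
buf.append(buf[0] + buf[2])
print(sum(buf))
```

21

insert 5 at 1 → [0, 5, 8, 2, 6]
append buf[0]+buf[-1] = 0+6 = 6 → [0, 5, 8, 2, 6, 6]
buf[-2] = buf[-1]-buf[0] = 6-0 = 6 → [0, 5, 8, 2, 6, 6]
pop(0) removes 0 → [5, 8, 2, 6, 6]
buf[-1] = 1 → [5, 8, 2, 6, 1]
buf[0] = buf[-1]*buf[-1] = 1*1 = 1 → [1, 8, 2, 6, 1]
append buf[0]+buf[2] = 1+2 = 3 → [1, 8, 2, 6, 1, 3]
sum = 21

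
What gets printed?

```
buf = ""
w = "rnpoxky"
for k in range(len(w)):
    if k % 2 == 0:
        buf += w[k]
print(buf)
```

rpxy

k=0: add 'r' → 'r'
k=1: skip
k=2: add 'p' → 'rp'
k=3: skip
k=4: add 'x' → 'rpx'
k=5: skip
k=6: add 'y' → 'rpxy'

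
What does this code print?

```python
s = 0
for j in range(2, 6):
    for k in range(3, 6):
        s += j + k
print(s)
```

j=2,k=3: s = 0+5 = 5
j=2,k=4: s = 5+6 = 11
j=2,k=5: s = 11+7 = 18
j=3,k=3: s = 18+6 = 24
j=3,k=4: s = 24+7 = 31
j=3,k=5: s = 31+8 = 39
j=4,k=3: s = 39+7 = 46
j=4,k=4: s = 46+8 = 54
j=4,k=5: s = 54+9 = 63
j=5,k=3: s = 63+8 = 71
j=5,k=4: s = 71+9 = 80
j=5,k=5: s = 80+10 = 90

90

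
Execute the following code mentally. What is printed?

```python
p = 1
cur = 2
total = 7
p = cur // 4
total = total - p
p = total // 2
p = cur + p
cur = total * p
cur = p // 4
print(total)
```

p = 2//4 = 0
total = 7-0 = 7
p = 7//2 = 3
p = 2+3 = 5
cur = 7*5 = 35
cur = 5//4 = 1

7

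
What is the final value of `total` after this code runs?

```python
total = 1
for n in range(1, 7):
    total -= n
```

n=1: total = 1-1 = 0
n=2: total = 0-2 = -2
n=3: total = (-2)-3 = -5
n=4: total = (-5)-4 = -9
n=5: total = (-9)-5 = -14
n=6: total = (-14)-6 = -20

-20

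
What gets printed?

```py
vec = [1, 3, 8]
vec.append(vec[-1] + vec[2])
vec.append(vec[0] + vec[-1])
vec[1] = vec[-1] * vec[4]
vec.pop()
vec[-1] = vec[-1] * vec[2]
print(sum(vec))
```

append vec[-1]+vec[2] = 8+8 = 16 → [1, 3, 8, 16]
append vec[0]+vec[-1] = 1+16 = 17 → [1, 3, 8, 16, 17]
vec[1] = vec[-1]*vec[4] = 17*17 = 289 → [1, 289, 8, 16, 17]
pop() removes 17 → [1, 289, 8, 16]
vec[-1] = vec[-1]*vec[2] = 16*8 = 128 → [1, 289, 8, 128]
sum = 426

426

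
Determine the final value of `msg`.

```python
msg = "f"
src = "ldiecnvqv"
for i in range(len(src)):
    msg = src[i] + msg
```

i=0: prepend 'l' → 'lf'
i=1: prepend 'd' → 'dlf'
i=2: prepend 'i' → 'idlf'
i=3: prepend 'e' → 'eidlf'
i=4: prepend 'c' → 'ceidlf'
i=5: prepend 'n' → 'nceidlf'
i=6: prepend 'v' → 'vnceidlf'
i=7: prepend 'q' → 'qvnceidlf'
i=8: prepend 'v' → 'vqvnceidlf'

'vqvnceidlf'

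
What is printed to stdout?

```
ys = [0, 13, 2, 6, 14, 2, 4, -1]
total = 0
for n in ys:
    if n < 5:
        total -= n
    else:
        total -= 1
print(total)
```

n=0: <5, total = 0-0 = 0
n=13: not <5, total = 0-1 = -1
n=2: <5, total = (-1)-2 = -3
n=6: not <5, total = (-3)-1 = -4
n=14: not <5, total = (-4)-1 = -5
n=2: <5, total = (-5)-2 = -7
n=4: <5, total = (-7)-4 = -11
n=-1: <5, total = (-11)-(-1) = -10

-10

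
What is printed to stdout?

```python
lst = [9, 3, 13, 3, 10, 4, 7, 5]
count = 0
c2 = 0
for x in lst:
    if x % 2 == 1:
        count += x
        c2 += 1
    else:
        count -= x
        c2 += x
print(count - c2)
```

x=9: odd, count = 0+9 = 9; c2=1
x=3: odd, count = 9+3 = 12; c2=2
x=13: odd, count = 12+13 = 25; c2=3
x=3: odd, count = 25+3 = 28; c2=4
x=10: not odd, count = 28-10 = 18; c2=14
x=4: not odd, count = 18-4 = 14; c2=18
x=7: odd, count = 14+7 = 21; c2=19
x=5: odd, count = 21+5 = 26; c2=20
count-c2 = 26-20 = 6

6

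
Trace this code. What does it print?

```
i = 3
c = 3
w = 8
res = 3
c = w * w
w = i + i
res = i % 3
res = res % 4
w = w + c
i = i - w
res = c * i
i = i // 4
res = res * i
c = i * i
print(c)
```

289

c = 8*8 = 64
w = 3+3 = 6
res = 3%3 = 0
res = 0%4 = 0
w = 6+64 = 70
i = 3-70 = -67
res = 64*(-67) = -4288
i = (-67)//4 = -17
res = (-4288)*(-17) = 72896
c = (-17)*(-17) = 289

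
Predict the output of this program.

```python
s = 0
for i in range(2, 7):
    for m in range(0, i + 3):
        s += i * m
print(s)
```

i=2,m=0: s = 0+0 = 0
i=2,m=1: s = 0+2 = 2
i=2,m=2: s = 2+4 = 6
i=2,m=3: s = 6+6 = 12
i=2,m=4: s = 12+8 = 20
i=3,m=0: s = 20+0 = 20
i=3,m=1: s = 20+3 = 23
i=3,m=2: s = 23+6 = 29
i=3,m=3: s = 29+9 = 38
i=3,m=4: s = 38+12 = 50
i=3,m=5: s = 50+15 = 65
i=4,m=0: s = 65+0 = 65
i=4,m=1: s = 65+4 = 69
i=4,m=2: s = 69+8 = 77
i=4,m=3: s = 77+12 = 89
i=4,m=4: s = 89+16 = 105
i=4,m=5: s = 105+20 = 125
i=4,m=6: s = 125+24 = 149
i=5,m=0: s = 149+0 = 149
i=5,m=1: s = 149+5 = 154
i=5,m=2: s = 154+10 = 164
i=5,m=3: s = 164+15 = 179
i=5,m=4: s = 179+20 = 199
i=5,m=5: s = 199+25 = 224
i=5,m=6: s = 224+30 = 254
i=5,m=7: s = 254+35 = 289
i=6,m=0: s = 289+0 = 289
i=6,m=1: s = 289+6 = 295
i=6,m=2: s = 295+12 = 307
i=6,m=3: s = 307+18 = 325
i=6,m=4: s = 325+24 = 349
i=6,m=5: s = 349+30 = 379
i=6,m=6: s = 379+36 = 415
i=6,m=7: s = 415+42 = 457
i=6,m=8: s = 457+48 = 505

505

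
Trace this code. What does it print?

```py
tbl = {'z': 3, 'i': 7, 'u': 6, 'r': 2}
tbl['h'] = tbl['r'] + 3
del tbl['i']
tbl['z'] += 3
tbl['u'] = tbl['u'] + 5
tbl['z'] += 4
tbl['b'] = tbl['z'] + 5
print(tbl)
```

{'z': 10, 'u': 11, 'r': 2, 'h': 5, 'b': 15}

tbl['h'] = tbl['r']+3 = 5 → {'z': 3, 'i': 7, 'u': 6, 'r': 2, 'h': 5}
del 'i' → {'z': 3, 'u': 6, 'r': 2, 'h': 5}
tbl['z'] = 3+3 = 6 → {'z': 6, 'u': 6, 'r': 2, 'h': 5}
tbl['u'] = tbl['u']+5 = 11 → {'z': 6, 'u': 11, 'r': 2, 'h': 5}
tbl['z'] = 6+4 = 10 → {'z': 10, 'u': 11, 'r': 2, 'h': 5}
tbl['b'] = tbl['z']+5 = 15 → {'z': 10, 'u': 11, 'r': 2, 'h': 5, 'b': 15}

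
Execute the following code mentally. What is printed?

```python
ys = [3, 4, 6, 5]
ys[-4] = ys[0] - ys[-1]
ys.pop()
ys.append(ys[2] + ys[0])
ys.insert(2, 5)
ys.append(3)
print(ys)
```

ys[-4] = ys[0]-ys[-1] = 3-5 = -2 → [-2, 4, 6, 5]
pop() removes 5 → [-2, 4, 6]
append ys[2]+ys[0] = 6+(-2) = 4 → [-2, 4, 6, 4]
insert 5 at 2 → [-2, 4, 5, 6, 4]
append 3 → [-2, 4, 5, 6, 4, 3]

[-2, 4, 5, 6, 4, 3]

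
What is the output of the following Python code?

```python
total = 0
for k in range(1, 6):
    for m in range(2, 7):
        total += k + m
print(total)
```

175

k=1,m=2: total = 0+3 = 3
k=1,m=3: total = 3+4 = 7
k=1,m=4: total = 7+5 = 12
k=1,m=5: total = 12+6 = 18
k=1,m=6: total = 18+7 = 25
k=2,m=2: total = 25+4 = 29
k=2,m=3: total = 29+5 = 34
k=2,m=4: total = 34+6 = 40
k=2,m=5: total = 40+7 = 47
k=2,m=6: total = 47+8 = 55
k=3,m=2: total = 55+5 = 60
k=3,m=3: total = 60+6 = 66
k=3,m=4: total = 66+7 = 73
k=3,m=5: total = 73+8 = 81
k=3,m=6: total = 81+9 = 90
k=4,m=2: total = 90+6 = 96
k=4,m=3: total = 96+7 = 103
k=4,m=4: total = 103+8 = 111
k=4,m=5: total = 111+9 = 120
k=4,m=6: total = 120+10 = 130
k=5,m=2: total = 130+7 = 137
k=5,m=3: total = 137+8 = 145
k=5,m=4: total = 145+9 = 154
k=5,m=5: total = 154+10 = 164
k=5,m=6: total = 164+11 = 175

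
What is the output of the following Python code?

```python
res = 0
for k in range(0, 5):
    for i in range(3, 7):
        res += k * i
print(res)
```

k=0,i=3: res = 0+0 = 0
k=0,i=4: res = 0+0 = 0
k=0,i=5: res = 0+0 = 0
k=0,i=6: res = 0+0 = 0
k=1,i=3: res = 0+3 = 3
k=1,i=4: res = 3+4 = 7
k=1,i=5: res = 7+5 = 12
k=1,i=6: res = 12+6 = 18
k=2,i=3: res = 18+6 = 24
k=2,i=4: res = 24+8 = 32
k=2,i=5: res = 32+10 = 42
k=2,i=6: res = 42+12 = 54
k=3,i=3: res = 54+9 = 63
k=3,i=4: res = 63+12 = 75
k=3,i=5: res = 75+15 = 90
k=3,i=6: res = 90+18 = 108
k=4,i=3: res = 108+12 = 120
k=4,i=4: res = 120+16 = 136
k=4,i=5: res = 136+20 = 156
k=4,i=6: res = 156+24 = 180

180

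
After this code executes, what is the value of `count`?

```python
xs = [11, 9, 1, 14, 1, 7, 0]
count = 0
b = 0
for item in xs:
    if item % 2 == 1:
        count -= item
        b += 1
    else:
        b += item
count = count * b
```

item=11: odd, count = 0-11 = -11; b=1
item=9: odd, count = (-11)-9 = -20; b=2
item=1: odd, count = (-20)-1 = -21; b=3
item=14: not odd; b=17
item=1: odd, count = (-21)-1 = -22; b=18
item=7: odd, count = (-22)-7 = -29; b=19
item=0: not odd; b=19
count*b = (-29)*19 = -551

-551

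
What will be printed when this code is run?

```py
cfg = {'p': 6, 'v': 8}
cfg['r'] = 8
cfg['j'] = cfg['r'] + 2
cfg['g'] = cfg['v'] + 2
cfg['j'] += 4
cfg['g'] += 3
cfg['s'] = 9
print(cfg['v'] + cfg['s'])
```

cfg['r'] = 8 → {'p': 6, 'v': 8, 'r': 8}
cfg['j'] = cfg['r']+2 = 10 → {'p': 6, 'v': 8, 'r': 8, 'j': 10}
cfg['g'] = cfg['v']+2 = 10 → {'p': 6, 'v': 8, 'r': 8, 'j': 10, 'g': 10}
cfg['j'] = 10+4 = 14 → {'p': 6, 'v': 8, 'r': 8, 'j': 14, 'g': 10}
cfg['g'] = 10+3 = 13 → {'p': 6, 'v': 8, 'r': 8, 'j': 14, 'g': 13}
cfg['s'] = 9 → {'p': 6, 'v': 8, 'r': 8, 'j': 14, 'g': 13, 's': 9}
cfg['v']+cfg['s'] = 8+9 = 17

17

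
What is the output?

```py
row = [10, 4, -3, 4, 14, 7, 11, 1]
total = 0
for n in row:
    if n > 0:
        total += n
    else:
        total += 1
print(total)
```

n=10: >0, total = 0+10 = 10
n=4: >0, total = 10+4 = 14
n=-3: not >0, total = 14+1 = 15
n=4: >0, total = 15+4 = 19
n=14: >0, total = 19+14 = 33
n=7: >0, total = 33+7 = 40
n=11: >0, total = 40+11 = 51
n=1: >0, total = 51+1 = 52

52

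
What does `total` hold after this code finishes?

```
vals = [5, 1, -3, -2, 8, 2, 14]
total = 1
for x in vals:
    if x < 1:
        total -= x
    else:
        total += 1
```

x=5: not <1, total = 1+1 = 2
x=1: not <1, total = 2+1 = 3
x=-3: <1, total = 3-(-3) = 6
x=-2: <1, total = 6-(-2) = 8
x=8: not <1, total = 8+1 = 9
x=2: not <1, total = 9+1 = 10
x=14: not <1, total = 10+1 = 11

11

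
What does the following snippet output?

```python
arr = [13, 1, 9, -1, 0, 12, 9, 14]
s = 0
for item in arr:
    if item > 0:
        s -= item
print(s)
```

-58

item=13: >0, s = 0-13 = -13
item=1: >0, s = (-13)-1 = -14
item=9: >0, s = (-14)-9 = -23
item=-1: not >0
item=0: not >0
item=12: >0, s = (-23)-12 = -35
item=9: >0, s = (-35)-9 = -44
item=14: >0, s = (-44)-14 = -58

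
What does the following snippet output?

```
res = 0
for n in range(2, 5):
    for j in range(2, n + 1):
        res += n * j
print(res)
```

n=2,j=2: res = 0+4 = 4
n=3,j=2: res = 4+6 = 10
n=3,j=3: res = 10+9 = 19
n=4,j=2: res = 19+8 = 27
n=4,j=3: res = 27+12 = 39
n=4,j=4: res = 39+16 = 55

55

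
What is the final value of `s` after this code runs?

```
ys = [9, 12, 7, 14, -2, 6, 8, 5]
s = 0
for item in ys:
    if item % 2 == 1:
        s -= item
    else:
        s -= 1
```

-26

item=9: odd, s = 0-9 = -9
item=12: not odd, s = (-9)-1 = -10
item=7: odd, s = (-10)-7 = -17
item=14: not odd, s = (-17)-1 = -18
item=-2: not odd, s = (-18)-1 = -19
item=6: not odd, s = (-19)-1 = -20
item=8: not odd, s = (-20)-1 = -21
item=5: odd, s = (-21)-5 = -26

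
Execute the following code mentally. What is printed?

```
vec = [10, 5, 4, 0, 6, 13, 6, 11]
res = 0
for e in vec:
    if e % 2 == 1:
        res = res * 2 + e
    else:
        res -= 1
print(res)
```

e=10: not odd, res = 0-1 = -1
e=5: odd, res = (-1)*2+5 = 3
e=4: not odd, res = 3-1 = 2
e=0: not odd, res = 2-1 = 1
e=6: not odd, res = 1-1 = 0
e=13: odd, res = 0*2+13 = 13
e=6: not odd, res = 13-1 = 12
e=11: odd, res = 12*2+11 = 35

35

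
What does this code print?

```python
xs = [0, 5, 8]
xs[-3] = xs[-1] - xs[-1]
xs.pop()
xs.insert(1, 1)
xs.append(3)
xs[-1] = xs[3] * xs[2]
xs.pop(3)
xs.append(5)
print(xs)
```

xs[-3] = xs[-1]-xs[-1] = 8-8 = 0 → [0, 5, 8]
pop() removes 8 → [0, 5]
insert 1 at 1 → [0, 1, 5]
append 3 → [0, 1, 5, 3]
xs[-1] = xs[3]*xs[2] = 3*5 = 15 → [0, 1, 5, 15]
pop(3) removes 15 → [0, 1, 5]
append 5 → [0, 1, 5, 5]

[0, 1, 5, 5]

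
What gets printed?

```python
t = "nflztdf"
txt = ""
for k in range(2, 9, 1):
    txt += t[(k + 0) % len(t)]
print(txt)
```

k=2: add t[2]='l' → 'l'
k=3: add t[3]='z' → 'lz'
k=4: add t[4]='t' → 'lzt'
k=5: add t[5]='d' → 'lztd'
k=6: add t[6]='f' → 'lztdf'
k=7: add t[0]='n' → 'lztdfn'
k=8: add t[1]='f' → 'lztdfnf'

lztdfnf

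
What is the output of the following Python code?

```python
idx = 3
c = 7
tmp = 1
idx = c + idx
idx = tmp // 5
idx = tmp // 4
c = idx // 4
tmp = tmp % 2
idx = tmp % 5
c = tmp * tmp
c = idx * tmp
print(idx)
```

1

idx = 7+3 = 10
idx = 1//5 = 0
idx = 1//4 = 0
c = 0//4 = 0
tmp = 1%2 = 1
idx = 1%5 = 1
c = 1*1 = 1
c = 1*1 = 1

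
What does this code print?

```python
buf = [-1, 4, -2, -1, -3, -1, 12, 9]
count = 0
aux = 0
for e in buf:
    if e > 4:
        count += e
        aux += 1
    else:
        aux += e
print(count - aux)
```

e=-1: not >4; aux=-1
e=4: not >4; aux=3
e=-2: not >4; aux=1
e=-1: not >4; aux=0
e=-3: not >4; aux=-3
e=-1: not >4; aux=-4
e=12: >4, count = 0+12 = 12; aux=-3
e=9: >4, count = 12+9 = 21; aux=-2
count-aux = 21-(-2) = 23

23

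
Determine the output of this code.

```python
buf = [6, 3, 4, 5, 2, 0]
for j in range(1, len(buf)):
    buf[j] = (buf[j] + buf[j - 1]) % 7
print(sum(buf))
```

j=1: buf[1] = (3+6)%7 = 2 → [6, 2, 4, 5, 2, 0]
j=2: buf[2] = (4+2)%7 = 6 → [6, 2, 6, 5, 2, 0]
j=3: buf[3] = (5+6)%7 = 4 → [6, 2, 6, 4, 2, 0]
j=4: buf[4] = (2+4)%7 = 6 → [6, 2, 6, 4, 6, 0]
j=5: buf[5] = (0+6)%7 = 6 → [6, 2, 6, 4, 6, 6]
sum = 30

30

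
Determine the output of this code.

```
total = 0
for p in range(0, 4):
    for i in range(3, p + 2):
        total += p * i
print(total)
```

27

p=2,i=3: total = 0+6 = 6
p=3,i=3: total = 6+9 = 15
p=3,i=4: total = 15+12 = 27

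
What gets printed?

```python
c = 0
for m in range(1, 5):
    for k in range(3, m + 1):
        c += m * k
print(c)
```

37

m=3,k=3: c = 0+9 = 9
m=4,k=3: c = 9+12 = 21
m=4,k=4: c = 21+16 = 37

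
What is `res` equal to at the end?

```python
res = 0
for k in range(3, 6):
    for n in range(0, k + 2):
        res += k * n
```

k=3,n=0: res = 0+0 = 0
k=3,n=1: res = 0+3 = 3
k=3,n=2: res = 3+6 = 9
k=3,n=3: res = 9+9 = 18
k=3,n=4: res = 18+12 = 30
k=4,n=0: res = 30+0 = 30
k=4,n=1: res = 30+4 = 34
k=4,n=2: res = 34+8 = 42
k=4,n=3: res = 42+12 = 54
k=4,n=4: res = 54+16 = 70
k=4,n=5: res = 70+20 = 90
k=5,n=0: res = 90+0 = 90
k=5,n=1: res = 90+5 = 95
k=5,n=2: res = 95+10 = 105
k=5,n=3: res = 105+15 = 120
k=5,n=4: res = 120+20 = 140
k=5,n=5: res = 140+25 = 165
k=5,n=6: res = 165+30 = 195

195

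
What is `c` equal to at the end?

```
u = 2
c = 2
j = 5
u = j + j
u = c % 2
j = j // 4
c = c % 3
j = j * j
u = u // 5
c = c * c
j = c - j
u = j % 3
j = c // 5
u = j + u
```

u = 5+5 = 10
u = 2%2 = 0
j = 5//4 = 1
c = 2%3 = 2
j = 1*1 = 1
u = 0//5 = 0
c = 2*2 = 4
j = 4-1 = 3
u = 3%3 = 0
j = 4//5 = 0
u = 0+0 = 0

4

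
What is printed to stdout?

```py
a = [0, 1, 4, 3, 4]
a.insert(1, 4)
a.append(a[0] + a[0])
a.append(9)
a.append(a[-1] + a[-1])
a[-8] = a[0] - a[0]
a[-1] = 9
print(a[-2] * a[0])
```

0

insert 4 at 1 → [0, 4, 1, 4, 3, 4]
append a[0]+a[0] = 0+0 = 0 → [0, 4, 1, 4, 3, 4, 0]
append 9 → [0, 4, 1, 4, 3, 4, 0, 9]
append a[-1]+a[-1] = 9+9 = 18 → [0, 4, 1, 4, 3, 4, 0, 9, 18]
a[-8] = a[0]-a[0] = 0-0 = 0 → [0, 0, 1, 4, 3, 4, 0, 9, 18]
a[-1] = 9 → [0, 0, 1, 4, 3, 4, 0, 9, 9]
a[-2]*a[0] = 9*0 = 0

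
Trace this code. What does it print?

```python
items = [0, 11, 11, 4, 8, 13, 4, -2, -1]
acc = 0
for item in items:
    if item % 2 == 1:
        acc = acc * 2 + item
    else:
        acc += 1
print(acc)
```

item=0: not odd, acc = 0+1 = 1
item=11: odd, acc = 1*2+11 = 13
item=11: odd, acc = 13*2+11 = 37
item=4: not odd, acc = 37+1 = 38
item=8: not odd, acc = 38+1 = 39
item=13: odd, acc = 39*2+13 = 91
item=4: not odd, acc = 91+1 = 92
item=-2: not odd, acc = 92+1 = 93
item=-1: odd, acc = 93*2+(-1) = 185

185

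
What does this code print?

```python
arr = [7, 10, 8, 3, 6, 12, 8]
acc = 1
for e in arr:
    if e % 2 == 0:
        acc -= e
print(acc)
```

-43

e=7: not even
e=10: even, acc = 1-10 = -9
e=8: even, acc = (-9)-8 = -17
e=3: not even
e=6: even, acc = (-17)-6 = -23
e=12: even, acc = (-23)-12 = -35
e=8: even, acc = (-35)-8 = -43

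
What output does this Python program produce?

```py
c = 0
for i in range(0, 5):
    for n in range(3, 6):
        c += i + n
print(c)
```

90

i=0,n=3: c = 0+3 = 3
i=0,n=4: c = 3+4 = 7
i=0,n=5: c = 7+5 = 12
i=1,n=3: c = 12+4 = 16
i=1,n=4: c = 16+5 = 21
i=1,n=5: c = 21+6 = 27
i=2,n=3: c = 27+5 = 32
i=2,n=4: c = 32+6 = 38
i=2,n=5: c = 38+7 = 45
i=3,n=3: c = 45+6 = 51
i=3,n=4: c = 51+7 = 58
i=3,n=5: c = 58+8 = 66
i=4,n=3: c = 66+7 = 73
i=4,n=4: c = 73+8 = 81
i=4,n=5: c = 81+9 = 90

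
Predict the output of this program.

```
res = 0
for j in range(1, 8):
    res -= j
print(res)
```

-28

j=1: res = 0-1 = -1
j=2: res = (-1)-2 = -3
j=3: res = (-3)-3 = -6
j=4: res = (-6)-4 = -10
j=5: res = (-10)-5 = -15
j=6: res = (-15)-6 = -21
j=7: res = (-21)-7 = -28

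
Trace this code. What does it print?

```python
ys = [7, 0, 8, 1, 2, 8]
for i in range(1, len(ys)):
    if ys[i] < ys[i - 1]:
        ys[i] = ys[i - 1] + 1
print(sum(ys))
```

i=1: 0<7, ys[1] = 7+1 = 8 → [7, 8, 8, 1, 2, 8]
i=2: 8>=8, unchanged → [7, 8, 8, 1, 2, 8]
i=3: 1<8, ys[3] = 8+1 = 9 → [7, 8, 8, 9, 2, 8]
i=4: 2<9, ys[4] = 9+1 = 10 → [7, 8, 8, 9, 10, 8]
i=5: 8<10, ys[5] = 10+1 = 11 → [7, 8, 8, 9, 10, 11]
sum = 53

53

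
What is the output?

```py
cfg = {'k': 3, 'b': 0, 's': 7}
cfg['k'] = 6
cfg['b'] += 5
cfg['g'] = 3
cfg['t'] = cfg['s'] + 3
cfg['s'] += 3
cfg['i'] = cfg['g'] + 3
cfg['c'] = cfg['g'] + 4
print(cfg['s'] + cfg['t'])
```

20

cfg['k'] = 6 → {'k': 6, 'b': 0, 's': 7}
cfg['b'] = 0+5 = 5 → {'k': 6, 'b': 5, 's': 7}
cfg['g'] = 3 → {'k': 6, 'b': 5, 's': 7, 'g': 3}
cfg['t'] = cfg['s']+3 = 10 → {'k': 6, 'b': 5, 's': 7, 'g': 3, 't': 10}
cfg['s'] = 7+3 = 10 → {'k': 6, 'b': 5, 's': 10, 'g': 3, 't': 10}
cfg['i'] = cfg['g']+3 = 6 → {'k': 6, 'b': 5, 's': 10, 'g': 3, 't': 10, 'i': 6}
cfg['c'] = cfg['g']+4 = 7 → {'k': 6, 'b': 5, 's': 10, 'g': 3, 't': 10, 'i': 6, 'c': 7}
cfg['s']+cfg['t'] = 10+10 = 20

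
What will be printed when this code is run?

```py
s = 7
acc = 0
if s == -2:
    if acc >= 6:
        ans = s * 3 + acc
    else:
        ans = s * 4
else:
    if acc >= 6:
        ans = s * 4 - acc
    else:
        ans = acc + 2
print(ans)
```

2

s=7, acc=0
s == -2 is False; acc >= 6 is False
→ ans = acc + 2 = 2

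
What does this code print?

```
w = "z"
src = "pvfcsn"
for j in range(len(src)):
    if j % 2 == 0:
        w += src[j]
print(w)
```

j=0: add 'p' → 'zp'
j=1: skip
j=2: add 'f' → 'zpf'
j=3: skip
j=4: add 's' → 'zpfs'
j=5: skip

zpfs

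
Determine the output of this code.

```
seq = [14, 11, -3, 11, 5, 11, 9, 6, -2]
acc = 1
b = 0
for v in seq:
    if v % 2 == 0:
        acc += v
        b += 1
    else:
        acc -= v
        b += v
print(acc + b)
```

v=14: even, acc = 1+14 = 15; b=1
v=11: not even, acc = 15-11 = 4; b=12
v=-3: not even, acc = 4-(-3) = 7; b=9
v=11: not even, acc = 7-11 = -4; b=20
v=5: not even, acc = (-4)-5 = -9; b=25
v=11: not even, acc = (-9)-11 = -20; b=36
v=9: not even, acc = (-20)-9 = -29; b=45
v=6: even, acc = (-29)+6 = -23; b=46
v=-2: even, acc = (-23)+(-2) = -25; b=47
acc+b = (-25)+47 = 22

22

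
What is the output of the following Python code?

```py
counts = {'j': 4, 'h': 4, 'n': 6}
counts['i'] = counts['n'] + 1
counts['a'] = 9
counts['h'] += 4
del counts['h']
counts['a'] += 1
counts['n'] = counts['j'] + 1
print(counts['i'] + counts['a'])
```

counts['i'] = counts['n']+1 = 7 → {'j': 4, 'h': 4, 'n': 6, 'i': 7}
counts['a'] = 9 → {'j': 4, 'h': 4, 'n': 6, 'i': 7, 'a': 9}
counts['h'] = 4+4 = 8 → {'j': 4, 'h': 8, 'n': 6, 'i': 7, 'a': 9}
del 'h' → {'j': 4, 'n': 6, 'i': 7, 'a': 9}
counts['a'] = 9+1 = 10 → {'j': 4, 'n': 6, 'i': 7, 'a': 10}
counts['n'] = counts['j']+1 = 5 → {'j': 4, 'n': 5, 'i': 7, 'a': 10}
counts['i']+counts['a'] = 7+10 = 17

17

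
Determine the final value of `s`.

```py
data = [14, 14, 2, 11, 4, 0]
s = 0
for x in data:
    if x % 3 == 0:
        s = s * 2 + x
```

x=14: not %3==0
x=14: not %3==0
x=2: not %3==0
x=11: not %3==0
x=4: not %3==0
x=0: %3==0, s = 0*2+0 = 0

0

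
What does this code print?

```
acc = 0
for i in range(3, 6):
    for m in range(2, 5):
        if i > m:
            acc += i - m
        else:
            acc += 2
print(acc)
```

16

i=3,m=2: 3>2, acc = 0+1 = 1
i=3,m=3: not 3>3, acc = 1+2 = 3
i=3,m=4: not 3>4, acc = 3+2 = 5
i=4,m=2: 4>2, acc = 5+2 = 7
i=4,m=3: 4>3, acc = 7+1 = 8
i=4,m=4: not 4>4, acc = 8+2 = 10
i=5,m=2: 5>2, acc = 10+3 = 13
i=5,m=3: 5>3, acc = 13+2 = 15
i=5,m=4: 5>4, acc = 15+1 = 16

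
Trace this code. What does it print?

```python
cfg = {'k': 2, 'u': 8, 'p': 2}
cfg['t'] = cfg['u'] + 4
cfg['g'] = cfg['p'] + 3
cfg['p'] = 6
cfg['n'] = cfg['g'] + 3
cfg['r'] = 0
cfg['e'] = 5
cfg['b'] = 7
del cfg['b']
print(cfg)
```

{'k': 2, 'u': 8, 'p': 6, 't': 12, 'g': 5, 'n': 8, 'r': 0, 'e': 5}

cfg['t'] = cfg['u']+4 = 12 → {'k': 2, 'u': 8, 'p': 2, 't': 12}
cfg['g'] = cfg['p']+3 = 5 → {'k': 2, 'u': 8, 'p': 2, 't': 12, 'g': 5}
cfg['p'] = 6 → {'k': 2, 'u': 8, 'p': 6, 't': 12, 'g': 5}
cfg['n'] = cfg['g']+3 = 8 → {'k': 2, 'u': 8, 'p': 6, 't': 12, 'g': 5, 'n': 8}
cfg['r'] = 0 → {'k': 2, 'u': 8, 'p': 6, 't': 12, 'g': 5, 'n': 8, 'r': 0}
cfg['e'] = 5 → {'k': 2, 'u': 8, 'p': 6, 't': 12, 'g': 5, 'n': 8, 'r': 0, 'e': 5}
cfg['b'] = 7 → {'k': 2, 'u': 8, 'p': 6, 't': 12, 'g': 5, 'n': 8, 'r': 0, 'e': 5, 'b': 7}
del 'b' → {'k': 2, 'u': 8, 'p': 6, 't': 12, 'g': 5, 'n': 8, 'r': 0, 'e': 5}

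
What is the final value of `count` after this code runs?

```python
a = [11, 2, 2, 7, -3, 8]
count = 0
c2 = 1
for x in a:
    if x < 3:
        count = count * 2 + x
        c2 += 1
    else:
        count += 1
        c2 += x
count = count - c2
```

x=11: not <3, count = 0+1 = 1; c2=12
x=2: <3, count = 1*2+2 = 4; c2=13
x=2: <3, count = 4*2+2 = 10; c2=14
x=7: not <3, count = 10+1 = 11; c2=21
x=-3: <3, count = 11*2+(-3) = 19; c2=22
x=8: not <3, count = 19+1 = 20; c2=30
count-c2 = 20-30 = -10

-10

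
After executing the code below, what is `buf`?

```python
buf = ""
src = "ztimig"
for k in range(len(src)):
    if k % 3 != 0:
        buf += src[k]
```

k=0: skip
k=1: add 't' → 't'
k=2: add 'i' → 'ti'
k=3: skip
k=4: add 'i' → 'tii'
k=5: add 'g' → 'tiig'

'tiig'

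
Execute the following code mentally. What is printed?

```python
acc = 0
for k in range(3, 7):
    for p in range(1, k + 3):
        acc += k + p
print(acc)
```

222

k=3,p=1: acc = 0+4 = 4
k=3,p=2: acc = 4+5 = 9
k=3,p=3: acc = 9+6 = 15
k=3,p=4: acc = 15+7 = 22
k=3,p=5: acc = 22+8 = 30
k=4,p=1: acc = 30+5 = 35
k=4,p=2: acc = 35+6 = 41
k=4,p=3: acc = 41+7 = 48
k=4,p=4: acc = 48+8 = 56
k=4,p=5: acc = 56+9 = 65
k=4,p=6: acc = 65+10 = 75
k=5,p=1: acc = 75+6 = 81
k=5,p=2: acc = 81+7 = 88
k=5,p=3: acc = 88+8 = 96
k=5,p=4: acc = 96+9 = 105
k=5,p=5: acc = 105+10 = 115
k=5,p=6: acc = 115+11 = 126
k=5,p=7: acc = 126+12 = 138
k=6,p=1: acc = 138+7 = 145
k=6,p=2: acc = 145+8 = 153
k=6,p=3: acc = 153+9 = 162
k=6,p=4: acc = 162+10 = 172
k=6,p=5: acc = 172+11 = 183
k=6,p=6: acc = 183+12 = 195
k=6,p=7: acc = 195+13 = 208
k=6,p=8: acc = 208+14 = 222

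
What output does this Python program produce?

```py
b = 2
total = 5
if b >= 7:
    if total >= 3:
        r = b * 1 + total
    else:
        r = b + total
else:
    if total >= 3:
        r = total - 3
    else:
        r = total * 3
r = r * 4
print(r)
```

b=2, total=5
b >= 7 is False; total >= 3 is True
→ r = total - 3 = 2
r = 2*4 = 8

8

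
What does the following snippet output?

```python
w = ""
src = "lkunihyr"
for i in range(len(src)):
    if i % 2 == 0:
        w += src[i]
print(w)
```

luiy

i=0: add 'l' → 'l'
i=1: skip
i=2: add 'u' → 'lu'
i=3: skip
i=4: add 'i' → 'lui'
i=5: skip
i=6: add 'y' → 'luiy'
i=7: skip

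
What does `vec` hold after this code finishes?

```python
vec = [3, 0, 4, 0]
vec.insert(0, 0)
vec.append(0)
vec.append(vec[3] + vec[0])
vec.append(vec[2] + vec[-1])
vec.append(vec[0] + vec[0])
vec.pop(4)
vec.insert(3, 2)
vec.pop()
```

[0, 3, 0, 2, 4, 0, 4, 4]

insert 0 at 0 → [0, 3, 0, 4, 0]
append 0 → [0, 3, 0, 4, 0, 0]
append vec[3]+vec[0] = 4+0 = 4 → [0, 3, 0, 4, 0, 0, 4]
append vec[2]+vec[-1] = 0+4 = 4 → [0, 3, 0, 4, 0, 0, 4, 4]
append vec[0]+vec[0] = 0+0 = 0 → [0, 3, 0, 4, 0, 0, 4, 4, 0]
pop(4) removes 0 → [0, 3, 0, 4, 0, 4, 4, 0]
insert 2 at 3 → [0, 3, 0, 2, 4, 0, 4, 4, 0]
pop() removes 0 → [0, 3, 0, 2, 4, 0, 4, 4]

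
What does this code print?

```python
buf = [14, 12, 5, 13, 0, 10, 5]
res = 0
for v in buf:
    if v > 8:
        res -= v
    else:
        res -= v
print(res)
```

v=14: >8, res = 0-14 = -14
v=12: >8, res = (-14)-12 = -26
v=5: not >8, res = (-26)-5 = -31
v=13: >8, res = (-31)-13 = -44
v=0: not >8, res = (-44)-0 = -44
v=10: >8, res = (-44)-10 = -54
v=5: not >8, res = (-54)-5 = -59

-59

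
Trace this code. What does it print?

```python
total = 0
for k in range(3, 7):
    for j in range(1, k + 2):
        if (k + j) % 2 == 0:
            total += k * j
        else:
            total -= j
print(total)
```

k=3,j=1: even sum, total = 0+3 = 3
k=3,j=2: odd sum, total = 3-2 = 1
k=3,j=3: even sum, total = 1+9 = 10
k=3,j=4: odd sum, total = 10-4 = 6
k=4,j=1: odd sum, total = 6-1 = 5
k=4,j=2: even sum, total = 5+8 = 13
k=4,j=3: odd sum, total = 13-3 = 10
k=4,j=4: even sum, total = 10+16 = 26
k=4,j=5: odd sum, total = 26-5 = 21
k=5,j=1: even sum, total = 21+5 = 26
k=5,j=2: odd sum, total = 26-2 = 24
k=5,j=3: even sum, total = 24+15 = 39
k=5,j=4: odd sum, total = 39-4 = 35
k=5,j=5: even sum, total = 35+25 = 60
k=5,j=6: odd sum, total = 60-6 = 54
k=6,j=1: odd sum, total = 54-1 = 53
k=6,j=2: even sum, total = 53+12 = 65
k=6,j=3: odd sum, total = 65-3 = 62
k=6,j=4: even sum, total = 62+24 = 86
k=6,j=5: odd sum, total = 86-5 = 81
k=6,j=6: even sum, total = 81+36 = 117
k=6,j=7: odd sum, total = 117-7 = 110

110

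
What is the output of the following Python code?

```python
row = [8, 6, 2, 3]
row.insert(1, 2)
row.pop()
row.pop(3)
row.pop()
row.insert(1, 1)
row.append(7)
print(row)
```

[8, 1, 2, 7]

insert 2 at 1 → [8, 2, 6, 2, 3]
pop() removes 3 → [8, 2, 6, 2]
pop(3) removes 2 → [8, 2, 6]
pop() removes 6 → [8, 2]
insert 1 at 1 → [8, 1, 2]
append 7 → [8, 1, 2, 7]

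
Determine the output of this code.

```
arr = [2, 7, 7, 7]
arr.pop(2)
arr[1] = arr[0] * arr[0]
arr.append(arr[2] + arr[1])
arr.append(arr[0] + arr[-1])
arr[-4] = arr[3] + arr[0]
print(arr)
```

pop(2) removes 7 → [2, 7, 7]
arr[1] = arr[0]*arr[0] = 2*2 = 4 → [2, 4, 7]
append arr[2]+arr[1] = 7+4 = 11 → [2, 4, 7, 11]
append arr[0]+arr[-1] = 2+11 = 13 → [2, 4, 7, 11, 13]
arr[-4] = arr[3]+arr[0] = 11+2 = 13 → [2, 13, 7, 11, 13]

[2, 13, 7, 11, 13]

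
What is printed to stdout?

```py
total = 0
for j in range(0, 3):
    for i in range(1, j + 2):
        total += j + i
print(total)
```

18

j=0,i=1: total = 0+1 = 1
j=1,i=1: total = 1+2 = 3
j=1,i=2: total = 3+3 = 6
j=2,i=1: total = 6+3 = 9
j=2,i=2: total = 9+4 = 13
j=2,i=3: total = 13+5 = 18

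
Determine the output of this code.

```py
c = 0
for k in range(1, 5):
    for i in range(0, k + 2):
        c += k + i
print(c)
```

84

k=1,i=0: c = 0+1 = 1
k=1,i=1: c = 1+2 = 3
k=1,i=2: c = 3+3 = 6
k=2,i=0: c = 6+2 = 8
k=2,i=1: c = 8+3 = 11
k=2,i=2: c = 11+4 = 15
k=2,i=3: c = 15+5 = 20
k=3,i=0: c = 20+3 = 23
k=3,i=1: c = 23+4 = 27
k=3,i=2: c = 27+5 = 32
k=3,i=3: c = 32+6 = 38
k=3,i=4: c = 38+7 = 45
k=4,i=0: c = 45+4 = 49
k=4,i=1: c = 49+5 = 54
k=4,i=2: c = 54+6 = 60
k=4,i=3: c = 60+7 = 67
k=4,i=4: c = 67+8 = 75
k=4,i=5: c = 75+9 = 84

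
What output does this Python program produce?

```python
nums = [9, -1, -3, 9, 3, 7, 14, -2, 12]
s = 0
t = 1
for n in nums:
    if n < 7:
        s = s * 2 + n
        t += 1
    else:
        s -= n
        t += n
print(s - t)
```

-306

n=9: not <7, s = 0-9 = -9; t=10
n=-1: <7, s = (-9)*2+(-1) = -19; t=11
n=-3: <7, s = (-19)*2+(-3) = -41; t=12
n=9: not <7, s = (-41)-9 = -50; t=21
n=3: <7, s = (-50)*2+3 = -97; t=22
n=7: not <7, s = (-97)-7 = -104; t=29
n=14: not <7, s = (-104)-14 = -118; t=43
n=-2: <7, s = (-118)*2+(-2) = -238; t=44
n=12: not <7, s = (-238)-12 = -250; t=56
s-t = (-250)-56 = -306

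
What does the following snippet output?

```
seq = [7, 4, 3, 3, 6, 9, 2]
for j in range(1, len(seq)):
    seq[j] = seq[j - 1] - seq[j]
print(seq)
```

j=1: seq[1] = 7-4 = 3 → [7, 3, 3, 3, 6, 9, 2]
j=2: seq[2] = 3-3 = 0 → [7, 3, 0, 3, 6, 9, 2]
j=3: seq[3] = 0-3 = -3 → [7, 3, 0, -3, 6, 9, 2]
j=4: seq[4] = (-3)-6 = -9 → [7, 3, 0, -3, -9, 9, 2]
j=5: seq[5] = (-9)-9 = -18 → [7, 3, 0, -3, -9, -18, 2]
j=6: seq[6] = (-18)-2 = -20 → [7, 3, 0, -3, -9, -18, -20]

[7, 3, 0, -3, -9, -18, -20]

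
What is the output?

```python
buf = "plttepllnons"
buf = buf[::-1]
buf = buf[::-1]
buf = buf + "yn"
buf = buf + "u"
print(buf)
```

plttepllnonsynu

reverse → 'snonllpettlp'
reverse → 'plttepllnons'
+ 'yn' → 'plttepllnonsyn'
+ 'u' → 'plttepllnonsynu'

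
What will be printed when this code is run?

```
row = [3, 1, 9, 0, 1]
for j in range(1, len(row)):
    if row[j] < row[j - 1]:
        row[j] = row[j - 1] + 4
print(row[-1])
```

j=1: 1<3, row[1] = 3+4 = 7 → [3, 7, 9, 0, 1]
j=2: 9>=7, unchanged → [3, 7, 9, 0, 1]
j=3: 0<9, row[3] = 9+4 = 13 → [3, 7, 9, 13, 1]
j=4: 1<13, row[4] = 13+4 = 17 → [3, 7, 9, 13, 17]

17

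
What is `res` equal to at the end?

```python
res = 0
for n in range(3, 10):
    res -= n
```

-42

n=3: res = 0-3 = -3
n=4: res = (-3)-4 = -7
n=5: res = (-7)-5 = -12
n=6: res = (-12)-6 = -18
n=7: res = (-18)-7 = -25
n=8: res = (-25)-8 = -33
n=9: res = (-33)-9 = -42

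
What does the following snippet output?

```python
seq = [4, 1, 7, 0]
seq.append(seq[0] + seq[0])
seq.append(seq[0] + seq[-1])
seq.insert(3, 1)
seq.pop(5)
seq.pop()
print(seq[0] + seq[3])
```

5

append seq[0]+seq[0] = 4+4 = 8 → [4, 1, 7, 0, 8]
append seq[0]+seq[-1] = 4+8 = 12 → [4, 1, 7, 0, 8, 12]
insert 1 at 3 → [4, 1, 7, 1, 0, 8, 12]
pop(5) removes 8 → [4, 1, 7, 1, 0, 12]
pop() removes 12 → [4, 1, 7, 1, 0]
seq[0]+seq[3] = 4+1 = 5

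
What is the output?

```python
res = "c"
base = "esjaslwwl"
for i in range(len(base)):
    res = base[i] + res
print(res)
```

lwwlsajsec

i=0: prepend 'e' → 'ec'
i=1: prepend 's' → 'sec'
i=2: prepend 'j' → 'jsec'
i=3: prepend 'a' → 'ajsec'
i=4: prepend 's' → 'sajsec'
i=5: prepend 'l' → 'lsajsec'
i=6: prepend 'w' → 'wlsajsec'
i=7: prepend 'w' → 'wwlsajsec'
i=8: prepend 'l' → 'lwwlsajsec'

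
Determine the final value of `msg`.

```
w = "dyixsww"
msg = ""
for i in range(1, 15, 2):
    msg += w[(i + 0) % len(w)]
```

i=1: add w[1]='y' → 'y'
i=3: add w[3]='x' → 'yx'
i=5: add w[5]='w' → 'yxw'
i=7: add w[0]='d' → 'yxwd'
i=9: add w[2]='i' → 'yxwdi'
i=11: add w[4]='s' → 'yxwdis'
i=13: add w[6]='w' → 'yxwdisw'

'yxwdisw'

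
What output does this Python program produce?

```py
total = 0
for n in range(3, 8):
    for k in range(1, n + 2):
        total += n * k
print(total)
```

n=3,k=1: total = 0+3 = 3
n=3,k=2: total = 3+6 = 9
n=3,k=3: total = 9+9 = 18
n=3,k=4: total = 18+12 = 30
n=4,k=1: total = 30+4 = 34
n=4,k=2: total = 34+8 = 42
n=4,k=3: total = 42+12 = 54
n=4,k=4: total = 54+16 = 70
n=4,k=5: total = 70+20 = 90
n=5,k=1: total = 90+5 = 95
n=5,k=2: total = 95+10 = 105
n=5,k=3: total = 105+15 = 120
n=5,k=4: total = 120+20 = 140
n=5,k=5: total = 140+25 = 165
n=5,k=6: total = 165+30 = 195
n=6,k=1: total = 195+6 = 201
n=6,k=2: total = 201+12 = 213
n=6,k=3: total = 213+18 = 231
n=6,k=4: total = 231+24 = 255
n=6,k=5: total = 255+30 = 285
n=6,k=6: total = 285+36 = 321
n=6,k=7: total = 321+42 = 363
n=7,k=1: total = 363+7 = 370
n=7,k=2: total = 370+14 = 384
n=7,k=3: total = 384+21 = 405
n=7,k=4: total = 405+28 = 433
n=7,k=5: total = 433+35 = 468
n=7,k=6: total = 468+42 = 510
n=7,k=7: total = 510+49 = 559
n=7,k=8: total = 559+56 = 615

615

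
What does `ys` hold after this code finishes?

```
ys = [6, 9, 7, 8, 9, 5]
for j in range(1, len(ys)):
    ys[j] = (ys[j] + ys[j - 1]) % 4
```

[6, 3, 2, 2, 3, 0]

j=1: ys[1] = (9+6)%4 = 3 → [6, 3, 7, 8, 9, 5]
j=2: ys[2] = (7+3)%4 = 2 → [6, 3, 2, 8, 9, 5]
j=3: ys[3] = (8+2)%4 = 2 → [6, 3, 2, 2, 9, 5]
j=4: ys[4] = (9+2)%4 = 3 → [6, 3, 2, 2, 3, 5]
j=5: ys[5] = (5+3)%4 = 0 → [6, 3, 2, 2, 3, 0]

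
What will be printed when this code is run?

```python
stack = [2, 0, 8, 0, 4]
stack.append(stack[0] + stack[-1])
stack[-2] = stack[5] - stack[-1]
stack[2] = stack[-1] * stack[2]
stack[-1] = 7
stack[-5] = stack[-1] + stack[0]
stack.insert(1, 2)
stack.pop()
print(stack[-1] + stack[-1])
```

0

append stack[0]+stack[-1] = 2+4 = 6 → [2, 0, 8, 0, 4, 6]
stack[-2] = stack[5]-stack[-1] = 6-6 = 0 → [2, 0, 8, 0, 0, 6]
stack[2] = stack[-1]*stack[2] = 6*8 = 48 → [2, 0, 48, 0, 0, 6]
stack[-1] = 7 → [2, 0, 48, 0, 0, 7]
stack[-5] = stack[-1]+stack[0] = 7+2 = 9 → [2, 9, 48, 0, 0, 7]
insert 2 at 1 → [2, 2, 9, 48, 0, 0, 7]
pop() removes 7 → [2, 2, 9, 48, 0, 0]
stack[-1]+stack[-1] = 0+0 = 0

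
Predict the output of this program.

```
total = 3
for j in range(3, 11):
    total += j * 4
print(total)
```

j=3: total = 3+3*4 = 15
j=4: total = 15+4*4 = 31
j=5: total = 31+5*4 = 51
j=6: total = 51+6*4 = 75
j=7: total = 75+7*4 = 103
j=8: total = 103+8*4 = 135
j=9: total = 135+9*4 = 171
j=10: total = 171+10*4 = 211

211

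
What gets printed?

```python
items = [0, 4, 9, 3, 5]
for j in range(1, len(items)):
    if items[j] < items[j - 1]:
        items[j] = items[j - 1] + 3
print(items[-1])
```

j=1: 4>=0, unchanged → [0, 4, 9, 3, 5]
j=2: 9>=4, unchanged → [0, 4, 9, 3, 5]
j=3: 3<9, items[3] = 9+3 = 12 → [0, 4, 9, 12, 5]
j=4: 5<12, items[4] = 12+3 = 15 → [0, 4, 9, 12, 15]

15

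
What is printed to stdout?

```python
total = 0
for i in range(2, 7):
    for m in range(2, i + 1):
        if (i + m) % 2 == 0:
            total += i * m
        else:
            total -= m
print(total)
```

130

i=2,m=2: even sum, total = 0+4 = 4
i=3,m=2: odd sum, total = 4-2 = 2
i=3,m=3: even sum, total = 2+9 = 11
i=4,m=2: even sum, total = 11+8 = 19
i=4,m=3: odd sum, total = 19-3 = 16
i=4,m=4: even sum, total = 16+16 = 32
i=5,m=2: odd sum, total = 32-2 = 30
i=5,m=3: even sum, total = 30+15 = 45
i=5,m=4: odd sum, total = 45-4 = 41
i=5,m=5: even sum, total = 41+25 = 66
i=6,m=2: even sum, total = 66+12 = 78
i=6,m=3: odd sum, total = 78-3 = 75
i=6,m=4: even sum, total = 75+24 = 99
i=6,m=5: odd sum, total = 99-5 = 94
i=6,m=6: even sum, total = 94+36 = 130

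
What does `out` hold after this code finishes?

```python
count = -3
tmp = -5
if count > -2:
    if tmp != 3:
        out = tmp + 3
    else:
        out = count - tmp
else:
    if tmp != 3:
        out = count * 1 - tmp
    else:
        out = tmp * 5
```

count=-3, tmp=-5
count > -2 is False; tmp != 3 is True
→ out = count * 1 - tmp = 2

2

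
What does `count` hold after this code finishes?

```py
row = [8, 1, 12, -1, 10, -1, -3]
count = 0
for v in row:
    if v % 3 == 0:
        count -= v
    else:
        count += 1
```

-4

v=8: not %3==0, count = 0+1 = 1
v=1: not %3==0, count = 1+1 = 2
v=12: %3==0, count = 2-12 = -10
v=-1: not %3==0, count = (-10)+1 = -9
v=10: not %3==0, count = (-9)+1 = -8
v=-1: not %3==0, count = (-8)+1 = -7
v=-3: %3==0, count = (-7)-(-3) = -4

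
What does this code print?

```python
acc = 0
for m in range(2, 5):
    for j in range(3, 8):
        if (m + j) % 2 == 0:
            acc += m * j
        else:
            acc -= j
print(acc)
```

m=2,j=3: odd sum, acc = 0-3 = -3
m=2,j=4: even sum, acc = (-3)+8 = 5
m=2,j=5: odd sum, acc = 5-5 = 0
m=2,j=6: even sum, acc = 0+12 = 12
m=2,j=7: odd sum, acc = 12-7 = 5
m=3,j=3: even sum, acc = 5+9 = 14
m=3,j=4: odd sum, acc = 14-4 = 10
m=3,j=5: even sum, acc = 10+15 = 25
m=3,j=6: odd sum, acc = 25-6 = 19
m=3,j=7: even sum, acc = 19+21 = 40
m=4,j=3: odd sum, acc = 40-3 = 37
m=4,j=4: even sum, acc = 37+16 = 53
m=4,j=5: odd sum, acc = 53-5 = 48
m=4,j=6: even sum, acc = 48+24 = 72
m=4,j=7: odd sum, acc = 72-7 = 65

65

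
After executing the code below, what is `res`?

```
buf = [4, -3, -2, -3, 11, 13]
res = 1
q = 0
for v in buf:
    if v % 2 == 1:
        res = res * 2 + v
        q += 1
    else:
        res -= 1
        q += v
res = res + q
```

-3

v=4: not odd, res = 1-1 = 0; q=4
v=-3: odd, res = 0*2+(-3) = -3; q=5
v=-2: not odd, res = (-3)-1 = -4; q=3
v=-3: odd, res = (-4)*2+(-3) = -11; q=4
v=11: odd, res = (-11)*2+11 = -11; q=5
v=13: odd, res = (-11)*2+13 = -9; q=6
res+q = (-9)+6 = -3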